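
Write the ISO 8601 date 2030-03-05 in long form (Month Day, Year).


ISO 2030-03-05 parses as year=2030, month=03, day=05
Month 3 -> March

March 5, 2030


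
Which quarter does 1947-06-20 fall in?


Month: June (month 6)
Q1: Jan-Mar, Q2: Apr-Jun, Q3: Jul-Sep, Q4: Oct-Dec

Q2


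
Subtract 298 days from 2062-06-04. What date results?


Start: 2062-06-04, subtract 298 days
Back 4 days from June 4 reaches May 31, 2062 -> 294 left
May 2062 has 31 days -> back to April 30, 2062 -> 263 left
April 2062 has 30 days -> back to March 31, 2062 -> 233 left
March 2062 has 31 days -> back to February 28, 2062 -> 202 left
February 2062 has 28 days -> back to January 31, 2062 -> 174 left
January 2062 has 31 days -> back to December 31, 2061 -> 143 left
December 2061 has 31 days -> back to November 30, 2061 -> 112 left
November 2061 has 30 days -> back to October 31, 2061 -> 82 left
October 2061 has 31 days -> back to September 30, 2061 -> 51 left
September 2061 has 30 days -> back to August 31, 2061 -> 21 left
August 2061: 31 - 21 = 10 -> lands on August 10

Result: 2061-08-10


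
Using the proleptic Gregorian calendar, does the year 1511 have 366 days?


Gregorian leap year rule: divisible by 4, but not by 100, unless also by 400.
1511 is not divisible by 4 -> not a leap year

No


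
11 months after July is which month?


July is month 7
7 + 11 = 18; wrap: 18 - 12 = 6

June


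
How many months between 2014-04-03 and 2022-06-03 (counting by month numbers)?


From April 2014 to June 2022
8 years * 12 = 96 months, plus 2 months = 98

98 months


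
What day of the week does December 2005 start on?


Target: December 1, 2005
Anchor: Jan 1, 2005. With p = 2005 - 1 = 2004: (p + p//4 - p//100 + p//400) mod 7 = (2004 + 501 - 20 + 5) mod 7 = 2490 mod 7 = 5 -> Saturday (Mon=0 ... Sun=6)
Days before December (Jan-Nov): 334 days
Weekday index = (5 + 334) mod 7 = 3

Thursday


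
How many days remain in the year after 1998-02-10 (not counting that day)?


Day of year: 41 of 365
Remaining = 365 - 41

324 days


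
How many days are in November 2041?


November 2041

30 days


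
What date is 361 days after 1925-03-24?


Start: 1925-03-24, add 361 days
March 1925 has 31 days: 31 - 24 = 7 days to March 31 -> 354 left
April 1925 has 30 days -> 324 left
May 1925 has 31 days -> 293 left
June 1925 has 30 days -> 263 left
July 1925 has 31 days -> 232 left
August 1925 has 31 days -> 201 left
September 1925 has 30 days -> 171 left
October 1925 has 31 days -> 140 left
November 1925 has 30 days -> 110 left
December 1925 has 31 days -> 79 left
January 1926 has 31 days -> 48 left
February 1926 has 28 days -> 20 left
March 1926: 20 <= 31 -> lands on March 20

Result: 1926-03-20


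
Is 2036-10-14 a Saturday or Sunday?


Anchor: Jan 1, 2036. With p = 2036 - 1 = 2035: (p + p//4 - p//100 + p//400) mod 7 = (2035 + 508 - 20 + 5) mod 7 = 2528 mod 7 = 1 -> Tuesday (Mon=0 ... Sun=6)
Day of year: 288; offset = 287
Weekday index = (1 + 287) mod 7 = 1 -> Tuesday
Weekend days: Saturday, Sunday

No


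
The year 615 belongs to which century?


Century = (year - 1) // 100 + 1
= (615 - 1) // 100 + 1
= 614 // 100 + 1
= 6 + 1

7th century


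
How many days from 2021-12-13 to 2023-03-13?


From 2021-12-13 to 2023-03-13
2021-12-13: days before December = 31 + 28 + 31 + 30 + 31 + 30 + 31 + 31 + 30 + 31 + 30 = 334 (2021 is not a leap year); day of year = 334 + 13 = 347
2023-03-13: days before March = 31 + 28 = 59 (2023 is not a leap year); day of year = 59 + 13 = 72
Rest of 2021: 365 - 347 = 18
Full years 2022 (365): 365
Total = 18 + 365 + 72 = 455

455 days


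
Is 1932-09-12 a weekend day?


Anchor: Jan 1, 1932. With p = 1932 - 1 = 1931: (p + p//4 - p//100 + p//400) mod 7 = (1931 + 482 - 19 + 4) mod 7 = 2398 mod 7 = 4 -> Friday (Mon=0 ... Sun=6)
Day of year: 256; offset = 255
Weekday index = (4 + 255) mod 7 = 0 -> Monday
Weekend days: Saturday, Sunday

No


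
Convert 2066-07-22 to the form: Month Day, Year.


ISO 2066-07-22 parses as year=2066, month=07, day=22
Month 7 -> July

July 22, 2066


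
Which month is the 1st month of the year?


Month 1 of 12

January


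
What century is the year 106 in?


Century = (year - 1) // 100 + 1
= (106 - 1) // 100 + 1
= 105 // 100 + 1
= 1 + 1

2nd century


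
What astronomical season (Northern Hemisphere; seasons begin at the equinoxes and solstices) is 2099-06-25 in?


Date: June 25
Astronomical Summer (approx.; exact equinox/solstice day varies by year): June 21 to September 21
June 25 falls within the Summer window

Summer


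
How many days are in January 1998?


January 1998

31 days


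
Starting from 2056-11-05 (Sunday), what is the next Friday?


Current: Sunday
Target: Friday
Days ahead: 5

Next Friday: 2056-11-10


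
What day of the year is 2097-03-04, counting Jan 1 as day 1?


Date: March 4, 2097
Days in months 1 through 2: 59
Plus 4 days in March

Day of year: 63


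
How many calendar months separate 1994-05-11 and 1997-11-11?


From May 1994 to November 1997
3 years * 12 = 36 months, plus 6 months = 42

42 months


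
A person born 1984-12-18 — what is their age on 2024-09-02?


Birth: 1984-12-18
Reference: 2024-09-02
Year difference: 2024 - 1984 = 40
Birthday not yet reached in 2024, subtract 1

39 years old


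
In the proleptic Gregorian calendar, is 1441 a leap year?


Gregorian leap year rule: divisible by 4, but not by 100, unless also by 400.
1441 is not divisible by 4 -> not a leap year

No


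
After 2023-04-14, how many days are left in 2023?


Day of year: 104 of 365
Remaining = 365 - 104

261 days


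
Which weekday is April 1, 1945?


Target: April 1, 1945
Anchor: Jan 1, 1945. With p = 1945 - 1 = 1944: (p + p//4 - p//100 + p//400) mod 7 = (1944 + 486 - 19 + 4) mod 7 = 2415 mod 7 = 0 -> Monday (Mon=0 ... Sun=6)
Days before April (Jan-Mar): 90 days
Weekday index = (0 + 90) mod 7 = 6

Sunday


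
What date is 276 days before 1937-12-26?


Start: 1937-12-26, subtract 276 days
Back 26 days from December 26 reaches November 30, 1937 -> 250 left
November 1937 has 30 days -> back to October 31, 1937 -> 220 left
October 1937 has 31 days -> back to September 30, 1937 -> 189 left
September 1937 has 30 days -> back to August 31, 1937 -> 159 left
August 1937 has 31 days -> back to July 31, 1937 -> 128 left
July 1937 has 31 days -> back to June 30, 1937 -> 97 left
June 1937 has 30 days -> back to May 31, 1937 -> 67 left
May 1937 has 31 days -> back to April 30, 1937 -> 36 left
April 1937 has 30 days -> back to March 31, 1937 -> 6 left
March 1937: 31 - 6 = 25 -> lands on March 25

Result: 1937-03-25


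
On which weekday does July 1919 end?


July 1919 has 31 days
Anchor: Jan 1, 1919. With p = 1919 - 1 = 1918: (p + p//4 - p//100 + p//400) mod 7 = (1918 + 479 - 19 + 4) mod 7 = 2382 mod 7 = 2 -> Wednesday (Mon=0 ... Sun=6)
Days before July (Jan-Jun): 181; July 1 index = (2 + 181) mod 7 = 1 -> Tuesday
Last day offset: 31 - 1 = 30 days
Weekday index = (1 + 30) mod 7 = 3

Thursday, July 31


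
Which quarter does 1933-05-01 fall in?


Month: May (month 5)
Q1: Jan-Mar, Q2: Apr-Jun, Q3: Jul-Sep, Q4: Oct-Dec

Q2


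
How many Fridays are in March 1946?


March 1946 has 31 days
Anchor: Jan 1, 1946. With p = 1946 - 1 = 1945: (p + p//4 - p//100 + p//400) mod 7 = (1945 + 486 - 19 + 4) mod 7 = 2416 mod 7 = 1 -> Tuesday (Mon=0 ... Sun=6)
Days before March (Jan-Feb): 59; March 1 index = (1 + 59) mod 7 = 4 -> Friday
First Friday is March 1
Fridays: 1, 8, 15, 22, 29

5 Fridays


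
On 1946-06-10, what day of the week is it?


Date: June 10, 1946
Anchor: Jan 1, 1946. With p = 1946 - 1 = 1945: (p + p//4 - p//100 + p//400) mod 7 = (1945 + 486 - 19 + 4) mod 7 = 2416 mod 7 = 1 -> Tuesday (Mon=0 ... Sun=6)
Days before June (Jan-May): 151; offset = 151 + 10 - 1 = 160
Weekday index = (1 + 160) mod 7 = 0

Day of the week: Monday


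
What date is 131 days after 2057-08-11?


Start: 2057-08-11, add 131 days
August 2057 has 31 days: 31 - 11 = 20 days to August 31 -> 111 left
September 2057 has 30 days -> 81 left
October 2057 has 31 days -> 50 left
November 2057 has 30 days -> 20 left
December 2057: 20 <= 31 -> lands on December 20

Result: 2057-12-20


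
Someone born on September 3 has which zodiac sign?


Date: September 3
Conventional tropical zodiac dates: Virgo from August 23 onward; Libra starts September 23
September 3 falls within the Virgo range

Virgo


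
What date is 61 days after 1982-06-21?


Start: 1982-06-21, add 61 days
June 1982 has 30 days: 30 - 21 = 9 days to June 30 -> 52 left
July 1982 has 31 days -> 21 left
August 1982: 21 <= 31 -> lands on August 21

Result: 1982-08-21


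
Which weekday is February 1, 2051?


Target: February 1, 2051
Anchor: Jan 1, 2051. With p = 2051 - 1 = 2050: (p + p//4 - p//100 + p//400) mod 7 = (2050 + 512 - 20 + 5) mod 7 = 2547 mod 7 = 6 -> Sunday (Mon=0 ... Sun=6)
Days before February (Jan): 31 days
Weekday index = (6 + 31) mod 7 = 2

Wednesday


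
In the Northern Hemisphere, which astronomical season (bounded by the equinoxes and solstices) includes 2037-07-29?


Date: July 29
Astronomical Summer (approx.; exact equinox/solstice day varies by year): June 21 to September 21
July 29 falls within the Summer window

Summer


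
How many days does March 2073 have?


March 2073

31 days


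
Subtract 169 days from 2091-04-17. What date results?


Start: 2091-04-17, subtract 169 days
Back 17 days from April 17 reaches March 31, 2091 -> 152 left
March 2091 has 31 days -> back to February 28, 2091 -> 121 left
February 2091 has 28 days -> back to January 31, 2091 -> 93 left
January 2091 has 31 days -> back to December 31, 2090 -> 62 left
December 2090 has 31 days -> back to November 30, 2090 -> 31 left
November 2090 has 30 days -> back to October 31, 2090 -> 1 left
October 2090: 31 - 1 = 30 -> lands on October 30

Result: 2090-10-30


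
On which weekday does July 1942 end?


July 1942 has 31 days
Anchor: Jan 1, 1942. With p = 1942 - 1 = 1941: (p + p//4 - p//100 + p//400) mod 7 = (1941 + 485 - 19 + 4) mod 7 = 2411 mod 7 = 3 -> Thursday (Mon=0 ... Sun=6)
Days before July (Jan-Jun): 181; July 1 index = (3 + 181) mod 7 = 2 -> Wednesday
Last day offset: 31 - 1 = 30 days
Weekday index = (2 + 30) mod 7 = 4

Friday, July 31


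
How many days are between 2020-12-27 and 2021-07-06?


From 2020-12-27 to 2021-07-06
2020-12-27: days before December = 31 + 29 + 31 + 30 + 31 + 30 + 31 + 31 + 30 + 31 + 30 = 335 (2020 is a leap year); day of year = 335 + 27 = 362
2021-07-06: days before July = 31 + 28 + 31 + 30 + 31 + 30 = 181 (2021 is not a leap year); day of year = 181 + 6 = 187
Rest of 2020: 366 - 362 = 4
Total = 4 + 187 = 191

191 days


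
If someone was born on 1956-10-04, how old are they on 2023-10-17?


Birth: 1956-10-04
Reference: 2023-10-17
Year difference: 2023 - 1956 = 67

67 years old


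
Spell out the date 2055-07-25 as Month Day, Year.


ISO 2055-07-25 parses as year=2055, month=07, day=25
Month 7 -> July

July 25, 2055


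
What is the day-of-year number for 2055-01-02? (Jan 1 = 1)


Date: January 2, 2055
No months before January
Plus 2 days in January

Day of year: 2


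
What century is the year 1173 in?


Century = (year - 1) // 100 + 1
= (1173 - 1) // 100 + 1
= 1172 // 100 + 1
= 11 + 1

12th century


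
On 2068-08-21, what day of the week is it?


Date: August 21, 2068
Anchor: Jan 1, 2068. With p = 2068 - 1 = 2067: (p + p//4 - p//100 + p//400) mod 7 = (2067 + 516 - 20 + 5) mod 7 = 2568 mod 7 = 6 -> Sunday (Mon=0 ... Sun=6)
Days before August (Jan-Jul): 213; offset = 213 + 21 - 1 = 233
Weekday index = (6 + 233) mod 7 = 1

Day of the week: Tuesday


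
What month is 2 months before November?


November is month 11
11 - 2 = 9

September


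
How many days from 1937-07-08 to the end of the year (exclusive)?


Day of year: 189 of 365
Remaining = 365 - 189

176 days


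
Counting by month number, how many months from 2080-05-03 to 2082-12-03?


From May 2080 to December 2082
2 years * 12 = 24 months, plus 7 months = 31

31 months


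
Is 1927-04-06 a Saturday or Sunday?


Anchor: Jan 1, 1927. With p = 1927 - 1 = 1926: (p + p//4 - p//100 + p//400) mod 7 = (1926 + 481 - 19 + 4) mod 7 = 2392 mod 7 = 5 -> Saturday (Mon=0 ... Sun=6)
Day of year: 96; offset = 95
Weekday index = (5 + 95) mod 7 = 2 -> Wednesday
Weekend days: Saturday, Sunday

No


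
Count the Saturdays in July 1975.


July 1975 has 31 days
Anchor: Jan 1, 1975. With p = 1975 - 1 = 1974: (p + p//4 - p//100 + p//400) mod 7 = (1974 + 493 - 19 + 4) mod 7 = 2452 mod 7 = 2 -> Wednesday (Mon=0 ... Sun=6)
Days before July (Jan-Jun): 181; July 1 index = (2 + 181) mod 7 = 1 -> Tuesday
First Saturday is July 5
Saturdays: 5, 12, 19, 26

4 Saturdays


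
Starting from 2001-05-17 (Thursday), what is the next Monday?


Current: Thursday
Target: Monday
Days ahead: 4

Next Monday: 2001-05-21


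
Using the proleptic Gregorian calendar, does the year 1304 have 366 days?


Gregorian leap year rule: divisible by 4, but not by 100, unless also by 400.
1304 is divisible by 4 but not 100 -> leap year

Yes


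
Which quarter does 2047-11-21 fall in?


Month: November (month 11)
Q1: Jan-Mar, Q2: Apr-Jun, Q3: Jul-Sep, Q4: Oct-Dec

Q4


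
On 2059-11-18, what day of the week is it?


Date: November 18, 2059
Anchor: Jan 1, 2059. With p = 2059 - 1 = 2058: (p + p//4 - p//100 + p//400) mod 7 = (2058 + 514 - 20 + 5) mod 7 = 2557 mod 7 = 2 -> Wednesday (Mon=0 ... Sun=6)
Days before November (Jan-Oct): 304; offset = 304 + 18 - 1 = 321
Weekday index = (2 + 321) mod 7 = 1

Day of the week: Tuesday


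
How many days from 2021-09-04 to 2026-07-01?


From 2021-09-04 to 2026-07-01
2021-09-04: days before September = 31 + 28 + 31 + 30 + 31 + 30 + 31 + 31 = 243 (2021 is not a leap year); day of year = 243 + 4 = 247
2026-07-01: days before July = 31 + 28 + 31 + 30 + 31 + 30 = 181 (2026 is not a leap year); day of year = 181 + 1 = 182
Rest of 2021: 365 - 247 = 118
Full years 2022 (365), 2023 (365), 2024 (366), 2025 (365): 1461
Total = 118 + 1461 + 182 = 1761

1761 days


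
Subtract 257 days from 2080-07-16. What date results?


Start: 2080-07-16, subtract 257 days
Back 16 days from July 16 reaches June 30, 2080 -> 241 left
June 2080 has 30 days -> back to May 31, 2080 -> 211 left
May 2080 has 31 days -> back to April 30, 2080 -> 180 left
April 2080 has 30 days -> back to March 31, 2080 -> 150 left
March 2080 has 31 days -> back to February 29, 2080 -> 119 left
February 2080 has 29 days -> back to January 31, 2080 -> 90 left
January 2080 has 31 days -> back to December 31, 2079 -> 59 left
December 2079 has 31 days -> back to November 30, 2079 -> 28 left
November 2079: 30 - 28 = 2 -> lands on November 2

Result: 2079-11-02


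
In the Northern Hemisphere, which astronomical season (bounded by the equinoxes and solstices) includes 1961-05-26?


Date: May 26
Astronomical Spring (approx.; exact equinox/solstice day varies by year): March 20 to June 20
May 26 falls within the Spring window

Spring


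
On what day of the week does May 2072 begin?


Target: May 1, 2072
Anchor: Jan 1, 2072. With p = 2072 - 1 = 2071: (p + p//4 - p//100 + p//400) mod 7 = (2071 + 517 - 20 + 5) mod 7 = 2573 mod 7 = 4 -> Friday (Mon=0 ... Sun=6)
Days before May (Jan-Apr): 121 days
Weekday index = (4 + 121) mod 7 = 6

Sunday


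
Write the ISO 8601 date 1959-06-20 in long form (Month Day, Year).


ISO 1959-06-20 parses as year=1959, month=06, day=20
Month 6 -> June

June 20, 1959


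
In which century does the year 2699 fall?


Century = (year - 1) // 100 + 1
= (2699 - 1) // 100 + 1
= 2698 // 100 + 1
= 26 + 1

27th century


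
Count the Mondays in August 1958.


August 1958 has 31 days
Anchor: Jan 1, 1958. With p = 1958 - 1 = 1957: (p + p//4 - p//100 + p//400) mod 7 = (1957 + 489 - 19 + 4) mod 7 = 2431 mod 7 = 2 -> Wednesday (Mon=0 ... Sun=6)
Days before August (Jan-Jul): 212; August 1 index = (2 + 212) mod 7 = 4 -> Friday
First Monday is August 4
Mondays: 4, 11, 18, 25

4 Mondays


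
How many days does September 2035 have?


September 2035

30 days


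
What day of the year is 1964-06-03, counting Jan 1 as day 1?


Date: June 3, 1964
Days in months 1 through 5: 152
Plus 3 days in June

Day of year: 155


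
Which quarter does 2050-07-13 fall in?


Month: July (month 7)
Q1: Jan-Mar, Q2: Apr-Jun, Q3: Jul-Sep, Q4: Oct-Dec

Q3


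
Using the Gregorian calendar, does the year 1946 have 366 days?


Gregorian leap year rule: divisible by 4, but not by 100, unless also by 400.
1946 is not divisible by 4 -> not a leap year

No


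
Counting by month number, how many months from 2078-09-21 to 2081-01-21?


From September 2078 to January 2081
3 years * 12 = 36 months, minus 8 months = 28

28 months


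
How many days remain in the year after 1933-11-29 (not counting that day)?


Day of year: 333 of 365
Remaining = 365 - 333

32 days


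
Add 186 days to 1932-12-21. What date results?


Start: 1932-12-21, add 186 days
December 1932 has 31 days: 31 - 21 = 10 days to December 31 -> 176 left
January 1933 has 31 days -> 145 left
February 1933 has 28 days -> 117 left
March 1933 has 31 days -> 86 left
April 1933 has 30 days -> 56 left
May 1933 has 31 days -> 25 left
June 1933: 25 <= 30 -> lands on June 25

Result: 1933-06-25


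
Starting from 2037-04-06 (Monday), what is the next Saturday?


Current: Monday
Target: Saturday
Days ahead: 5

Next Saturday: 2037-04-11


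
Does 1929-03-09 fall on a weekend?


Anchor: Jan 1, 1929. With p = 1929 - 1 = 1928: (p + p//4 - p//100 + p//400) mod 7 = (1928 + 482 - 19 + 4) mod 7 = 2395 mod 7 = 1 -> Tuesday (Mon=0 ... Sun=6)
Day of year: 68; offset = 67
Weekday index = (1 + 67) mod 7 = 5 -> Saturday
Weekend days: Saturday, Sunday

Yes


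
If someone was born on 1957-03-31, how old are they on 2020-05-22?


Birth: 1957-03-31
Reference: 2020-05-22
Year difference: 2020 - 1957 = 63

63 years old


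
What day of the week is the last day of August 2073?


August 2073 has 31 days
Anchor: Jan 1, 2073. With p = 2073 - 1 = 2072: (p + p//4 - p//100 + p//400) mod 7 = (2072 + 518 - 20 + 5) mod 7 = 2575 mod 7 = 6 -> Sunday (Mon=0 ... Sun=6)
Days before August (Jan-Jul): 212; August 1 index = (6 + 212) mod 7 = 1 -> Tuesday
Last day offset: 31 - 1 = 30 days
Weekday index = (1 + 30) mod 7 = 3

Thursday, August 31


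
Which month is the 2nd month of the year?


Month 2 of 12

February


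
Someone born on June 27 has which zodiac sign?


Date: June 27
Conventional tropical zodiac dates: Cancer from June 21 onward; Leo starts July 23
June 27 falls within the Cancer range

Cancer


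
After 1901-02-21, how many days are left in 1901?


Day of year: 52 of 365
Remaining = 365 - 52

313 days


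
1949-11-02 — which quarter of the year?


Month: November (month 11)
Q1: Jan-Mar, Q2: Apr-Jun, Q3: Jul-Sep, Q4: Oct-Dec

Q4


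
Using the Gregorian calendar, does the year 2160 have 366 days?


Gregorian leap year rule: divisible by 4, but not by 100, unless also by 400.
2160 is divisible by 4 but not 100 -> leap year

Yes


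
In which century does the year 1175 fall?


Century = (year - 1) // 100 + 1
= (1175 - 1) // 100 + 1
= 1174 // 100 + 1
= 11 + 1

12th century


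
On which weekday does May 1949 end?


May 1949 has 31 days
Anchor: Jan 1, 1949. With p = 1949 - 1 = 1948: (p + p//4 - p//100 + p//400) mod 7 = (1948 + 487 - 19 + 4) mod 7 = 2420 mod 7 = 5 -> Saturday (Mon=0 ... Sun=6)
Days before May (Jan-Apr): 120; May 1 index = (5 + 120) mod 7 = 6 -> Sunday
Last day offset: 31 - 1 = 30 days
Weekday index = (6 + 30) mod 7 = 1

Tuesday, May 31


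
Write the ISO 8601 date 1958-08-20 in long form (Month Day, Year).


ISO 1958-08-20 parses as year=1958, month=08, day=20
Month 8 -> August

August 20, 1958


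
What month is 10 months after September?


September is month 9
9 + 10 = 19; wrap: 19 - 12 = 7

July


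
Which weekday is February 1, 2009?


Target: February 1, 2009
Anchor: Jan 1, 2009. With p = 2009 - 1 = 2008: (p + p//4 - p//100 + p//400) mod 7 = (2008 + 502 - 20 + 5) mod 7 = 2495 mod 7 = 3 -> Thursday (Mon=0 ... Sun=6)
Days before February (Jan): 31 days
Weekday index = (3 + 31) mod 7 = 6

Sunday


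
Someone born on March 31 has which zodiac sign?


Date: March 31
Conventional tropical zodiac dates: Aries from March 21 onward; Taurus starts April 20
March 31 falls within the Aries range

Aries


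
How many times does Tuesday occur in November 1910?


November 1910 has 30 days
Anchor: Jan 1, 1910. With p = 1910 - 1 = 1909: (p + p//4 - p//100 + p//400) mod 7 = (1909 + 477 - 19 + 4) mod 7 = 2371 mod 7 = 5 -> Saturday (Mon=0 ... Sun=6)
Days before November (Jan-Oct): 304; November 1 index = (5 + 304) mod 7 = 1 -> Tuesday
First Tuesday is November 1
Tuesdays: 1, 8, 15, 22, 29

5 Tuesdays


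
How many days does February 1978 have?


February 1978 (leap year: no)

28 days


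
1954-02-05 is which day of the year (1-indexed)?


Date: February 5, 1954
Days in months 1 through 1: 31
Plus 5 days in February

Day of year: 36


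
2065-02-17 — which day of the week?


Date: February 17, 2065
Anchor: Jan 1, 2065. With p = 2065 - 1 = 2064: (p + p//4 - p//100 + p//400) mod 7 = (2064 + 516 - 20 + 5) mod 7 = 2565 mod 7 = 3 -> Thursday (Mon=0 ... Sun=6)
Days before February (Jan): 31; offset = 31 + 17 - 1 = 47
Weekday index = (3 + 47) mod 7 = 1

Day of the week: Tuesday


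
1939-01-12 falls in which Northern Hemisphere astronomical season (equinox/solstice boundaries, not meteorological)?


Date: January 12
Astronomical Winter (approx.; exact equinox/solstice day varies by year): December 21 to March 19
January 12 falls within the Winter window

Winter


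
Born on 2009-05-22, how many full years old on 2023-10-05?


Birth: 2009-05-22
Reference: 2023-10-05
Year difference: 2023 - 2009 = 14

14 years old


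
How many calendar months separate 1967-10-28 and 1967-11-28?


From October 1967 to November 1967
0 years * 12 = 0 months, plus 1 month = 1

1 month


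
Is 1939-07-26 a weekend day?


Anchor: Jan 1, 1939. With p = 1939 - 1 = 1938: (p + p//4 - p//100 + p//400) mod 7 = (1938 + 484 - 19 + 4) mod 7 = 2407 mod 7 = 6 -> Sunday (Mon=0 ... Sun=6)
Day of year: 207; offset = 206
Weekday index = (6 + 206) mod 7 = 2 -> Wednesday
Weekend days: Saturday, Sunday

No


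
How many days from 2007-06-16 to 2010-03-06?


From 2007-06-16 to 2010-03-06
2007-06-16: days before June = 31 + 28 + 31 + 30 + 31 = 151 (2007 is not a leap year); day of year = 151 + 16 = 167
2010-03-06: days before March = 31 + 28 = 59 (2010 is not a leap year); day of year = 59 + 6 = 65
Rest of 2007: 365 - 167 = 198
Full years 2008 (366), 2009 (365): 731
Total = 198 + 731 + 65 = 994

994 days


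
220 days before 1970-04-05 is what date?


Start: 1970-04-05, subtract 220 days
Back 5 days from April 5 reaches March 31, 1970 -> 215 left
March 1970 has 31 days -> back to February 28, 1970 -> 184 left
February 1970 has 28 days -> back to January 31, 1970 -> 156 left
January 1970 has 31 days -> back to December 31, 1969 -> 125 left
December 1969 has 31 days -> back to November 30, 1969 -> 94 left
November 1969 has 30 days -> back to October 31, 1969 -> 64 left
October 1969 has 31 days -> back to September 30, 1969 -> 33 left
September 1969 has 30 days -> back to August 31, 1969 -> 3 left
August 1969: 31 - 3 = 28 -> lands on August 28

Result: 1969-08-28


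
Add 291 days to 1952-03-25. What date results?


Start: 1952-03-25, add 291 days
March 1952 has 31 days: 31 - 25 = 6 days to March 31 -> 285 left
April 1952 has 30 days -> 255 left
May 1952 has 31 days -> 224 left
June 1952 has 30 days -> 194 left
July 1952 has 31 days -> 163 left
August 1952 has 31 days -> 132 left
September 1952 has 30 days -> 102 left
October 1952 has 31 days -> 71 left
November 1952 has 30 days -> 41 left
December 1952 has 31 days -> 10 left
January 1953: 10 <= 31 -> lands on January 10

Result: 1953-01-10


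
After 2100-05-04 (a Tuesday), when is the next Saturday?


Current: Tuesday
Target: Saturday
Days ahead: 4

Next Saturday: 2100-05-08


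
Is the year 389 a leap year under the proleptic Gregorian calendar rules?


Gregorian leap year rule: divisible by 4, but not by 100, unless also by 400.
389 is not divisible by 4 -> not a leap year

No


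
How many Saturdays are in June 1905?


June 1905 has 30 days
Anchor: Jan 1, 1905. With p = 1905 - 1 = 1904: (p + p//4 - p//100 + p//400) mod 7 = (1904 + 476 - 19 + 4) mod 7 = 2365 mod 7 = 6 -> Sunday (Mon=0 ... Sun=6)
Days before June (Jan-May): 151; June 1 index = (6 + 151) mod 7 = 3 -> Thursday
First Saturday is June 3
Saturdays: 3, 10, 17, 24

4 Saturdays


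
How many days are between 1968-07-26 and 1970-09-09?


From 1968-07-26 to 1970-09-09
1968-07-26: days before July = 31 + 29 + 31 + 30 + 31 + 30 = 182 (1968 is a leap year); day of year = 182 + 26 = 208
1970-09-09: days before September = 31 + 28 + 31 + 30 + 31 + 30 + 31 + 31 = 243 (1970 is not a leap year); day of year = 243 + 9 = 252
Rest of 1968: 366 - 208 = 158
Full years 1969 (365): 365
Total = 158 + 365 + 252 = 775

775 days


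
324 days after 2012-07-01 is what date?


Start: 2012-07-01, add 324 days
July 2012 has 31 days: 31 - 1 = 30 days to July 31 -> 294 left
August 2012 has 31 days -> 263 left
September 2012 has 30 days -> 233 left
October 2012 has 31 days -> 202 left
November 2012 has 30 days -> 172 left
December 2012 has 31 days -> 141 left
January 2013 has 31 days -> 110 left
February 2013 has 28 days -> 82 left
March 2013 has 31 days -> 51 left
April 2013 has 30 days -> 21 left
May 2013: 21 <= 31 -> lands on May 21

Result: 2013-05-21


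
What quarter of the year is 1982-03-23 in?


Month: March (month 3)
Q1: Jan-Mar, Q2: Apr-Jun, Q3: Jul-Sep, Q4: Oct-Dec

Q1


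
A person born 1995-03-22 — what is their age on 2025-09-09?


Birth: 1995-03-22
Reference: 2025-09-09
Year difference: 2025 - 1995 = 30

30 years old


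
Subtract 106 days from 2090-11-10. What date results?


Start: 2090-11-10, subtract 106 days
Back 10 days from November 10 reaches October 31, 2090 -> 96 left
October 2090 has 31 days -> back to September 30, 2090 -> 65 left
September 2090 has 30 days -> back to August 31, 2090 -> 35 left
August 2090 has 31 days -> back to July 31, 2090 -> 4 left
July 2090: 31 - 4 = 27 -> lands on July 27

Result: 2090-07-27


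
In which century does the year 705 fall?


Century = (year - 1) // 100 + 1
= (705 - 1) // 100 + 1
= 704 // 100 + 1
= 7 + 1

8th century


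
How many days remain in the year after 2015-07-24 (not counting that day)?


Day of year: 205 of 365
Remaining = 365 - 205

160 days


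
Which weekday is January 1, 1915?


Target: January 1, 1915
Anchor: Jan 1, 1915. With p = 1915 - 1 = 1914: (p + p//4 - p//100 + p//400) mod 7 = (1914 + 478 - 19 + 4) mod 7 = 2377 mod 7 = 4 -> Friday (Mon=0 ... Sun=6)
Offset from anchor: 0 days
Weekday index = (4 + 0) mod 7 = 4

Friday


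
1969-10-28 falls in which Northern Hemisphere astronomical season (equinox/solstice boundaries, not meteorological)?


Date: October 28
Astronomical Autumn (approx.; exact equinox/solstice day varies by year): September 22 to December 20
October 28 falls within the Autumn window

Autumn


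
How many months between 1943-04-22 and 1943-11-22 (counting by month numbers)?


From April 1943 to November 1943
0 years * 12 = 0 months, plus 7 months = 7

7 months


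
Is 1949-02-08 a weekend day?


Anchor: Jan 1, 1949. With p = 1949 - 1 = 1948: (p + p//4 - p//100 + p//400) mod 7 = (1948 + 487 - 19 + 4) mod 7 = 2420 mod 7 = 5 -> Saturday (Mon=0 ... Sun=6)
Day of year: 39; offset = 38
Weekday index = (5 + 38) mod 7 = 1 -> Tuesday
Weekend days: Saturday, Sunday

No


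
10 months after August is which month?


August is month 8
8 + 10 = 18; wrap: 18 - 12 = 6

June


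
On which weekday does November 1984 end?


November 1984 has 30 days
Anchor: Jan 1, 1984. With p = 1984 - 1 = 1983: (p + p//4 - p//100 + p//400) mod 7 = (1983 + 495 - 19 + 4) mod 7 = 2463 mod 7 = 6 -> Sunday (Mon=0 ... Sun=6)
Days before November (Jan-Oct): 305; November 1 index = (6 + 305) mod 7 = 3 -> Thursday
Last day offset: 30 - 1 = 29 days
Weekday index = (3 + 29) mod 7 = 4

Friday, November 30


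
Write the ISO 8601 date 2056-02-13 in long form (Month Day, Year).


ISO 2056-02-13 parses as year=2056, month=02, day=13
Month 2 -> February

February 13, 2056


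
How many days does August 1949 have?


August 1949

31 days


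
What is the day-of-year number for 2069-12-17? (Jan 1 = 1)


Date: December 17, 2069
Days in months 1 through 11: 334
Plus 17 days in December

Day of year: 351


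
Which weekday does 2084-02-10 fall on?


Date: February 10, 2084
Anchor: Jan 1, 2084. With p = 2084 - 1 = 2083: (p + p//4 - p//100 + p//400) mod 7 = (2083 + 520 - 20 + 5) mod 7 = 2588 mod 7 = 5 -> Saturday (Mon=0 ... Sun=6)
Days before February (Jan): 31; offset = 31 + 10 - 1 = 40
Weekday index = (5 + 40) mod 7 = 3

Day of the week: Thursday


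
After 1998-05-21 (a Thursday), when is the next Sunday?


Current: Thursday
Target: Sunday
Days ahead: 3

Next Sunday: 1998-05-24


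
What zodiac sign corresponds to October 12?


Date: October 12
Conventional tropical zodiac dates: Libra from September 23 onward; Scorpio starts October 23
October 12 falls within the Libra range

Libra


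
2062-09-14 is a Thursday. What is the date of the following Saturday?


Current: Thursday
Target: Saturday
Days ahead: 2

Next Saturday: 2062-09-16


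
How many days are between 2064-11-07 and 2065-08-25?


From 2064-11-07 to 2065-08-25
2064-11-07: days before November = 31 + 29 + 31 + 30 + 31 + 30 + 31 + 31 + 30 + 31 = 305 (2064 is a leap year); day of year = 305 + 7 = 312
2065-08-25: days before August = 31 + 28 + 31 + 30 + 31 + 30 + 31 = 212 (2065 is not a leap year); day of year = 212 + 25 = 237
Rest of 2064: 366 - 312 = 54
Total = 54 + 237 = 291

291 days


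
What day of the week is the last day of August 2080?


August 2080 has 31 days
Anchor: Jan 1, 2080. With p = 2080 - 1 = 2079: (p + p//4 - p//100 + p//400) mod 7 = (2079 + 519 - 20 + 5) mod 7 = 2583 mod 7 = 0 -> Monday (Mon=0 ... Sun=6)
Days before August (Jan-Jul): 213; August 1 index = (0 + 213) mod 7 = 3 -> Thursday
Last day offset: 31 - 1 = 30 days
Weekday index = (3 + 30) mod 7 = 5

Saturday, August 31


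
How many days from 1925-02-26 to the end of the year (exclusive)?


Day of year: 57 of 365
Remaining = 365 - 57

308 days


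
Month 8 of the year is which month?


Month 8 of 12

August


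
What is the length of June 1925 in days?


June 1925

30 days


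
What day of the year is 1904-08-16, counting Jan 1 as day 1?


Date: August 16, 1904
Days in months 1 through 7: 213
Plus 16 days in August

Day of year: 229


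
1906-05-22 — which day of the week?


Date: May 22, 1906
Anchor: Jan 1, 1906. With p = 1906 - 1 = 1905: (p + p//4 - p//100 + p//400) mod 7 = (1905 + 476 - 19 + 4) mod 7 = 2366 mod 7 = 0 -> Monday (Mon=0 ... Sun=6)
Days before May (Jan-Apr): 120; offset = 120 + 22 - 1 = 141
Weekday index = (0 + 141) mod 7 = 1

Day of the week: Tuesday


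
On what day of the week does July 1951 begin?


Target: July 1, 1951
Anchor: Jan 1, 1951. With p = 1951 - 1 = 1950: (p + p//4 - p//100 + p//400) mod 7 = (1950 + 487 - 19 + 4) mod 7 = 2422 mod 7 = 0 -> Monday (Mon=0 ... Sun=6)
Days before July (Jan-Jun): 181 days
Weekday index = (0 + 181) mod 7 = 6

Sunday


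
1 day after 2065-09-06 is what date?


Start: 2065-09-06, add 1 day
September 2065 has 30 days; 6 + 1 = 7 stays within September

Result: 2065-09-07


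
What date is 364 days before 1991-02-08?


Start: 1991-02-08, subtract 364 days
Back 8 days from February 8 reaches January 31, 1991 -> 356 left
January 1991 has 31 days -> back to December 31, 1990 -> 325 left
December 1990 has 31 days -> back to November 30, 1990 -> 294 left
November 1990 has 30 days -> back to October 31, 1990 -> 264 left
October 1990 has 31 days -> back to September 30, 1990 -> 233 left
September 1990 has 30 days -> back to August 31, 1990 -> 203 left
August 1990 has 31 days -> back to July 31, 1990 -> 172 left
July 1990 has 31 days -> back to June 30, 1990 -> 141 left
June 1990 has 30 days -> back to May 31, 1990 -> 111 left
May 1990 has 31 days -> back to April 30, 1990 -> 80 left
April 1990 has 30 days -> back to March 31, 1990 -> 50 left
March 1990 has 31 days -> back to February 28, 1990 -> 19 left
February 1990: 28 - 19 = 9 -> lands on February 9

Result: 1990-02-09


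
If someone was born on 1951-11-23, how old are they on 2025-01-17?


Birth: 1951-11-23
Reference: 2025-01-17
Year difference: 2025 - 1951 = 74
Birthday not yet reached in 2025, subtract 1

73 years old


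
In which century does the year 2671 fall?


Century = (year - 1) // 100 + 1
= (2671 - 1) // 100 + 1
= 2670 // 100 + 1
= 26 + 1

27th century


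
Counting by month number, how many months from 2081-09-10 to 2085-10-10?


From September 2081 to October 2085
4 years * 12 = 48 months, plus 1 month = 49

49 months


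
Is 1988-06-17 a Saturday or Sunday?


Anchor: Jan 1, 1988. With p = 1988 - 1 = 1987: (p + p//4 - p//100 + p//400) mod 7 = (1987 + 496 - 19 + 4) mod 7 = 2468 mod 7 = 4 -> Friday (Mon=0 ... Sun=6)
Day of year: 169; offset = 168
Weekday index = (4 + 168) mod 7 = 4 -> Friday
Weekend days: Saturday, Sunday

No


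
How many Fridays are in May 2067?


May 2067 has 31 days
Anchor: Jan 1, 2067. With p = 2067 - 1 = 2066: (p + p//4 - p//100 + p//400) mod 7 = (2066 + 516 - 20 + 5) mod 7 = 2567 mod 7 = 5 -> Saturday (Mon=0 ... Sun=6)
Days before May (Jan-Apr): 120; May 1 index = (5 + 120) mod 7 = 6 -> Sunday
First Friday is May 6
Fridays: 6, 13, 20, 27

4 Fridays


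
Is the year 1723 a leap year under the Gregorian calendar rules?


Gregorian leap year rule: divisible by 4, but not by 100, unless also by 400.
1723 is not divisible by 4 -> not a leap year

No


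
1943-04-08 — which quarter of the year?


Month: April (month 4)
Q1: Jan-Mar, Q2: Apr-Jun, Q3: Jul-Sep, Q4: Oct-Dec

Q2


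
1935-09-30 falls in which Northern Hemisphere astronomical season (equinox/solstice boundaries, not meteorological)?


Date: September 30
Astronomical Autumn (approx.; exact equinox/solstice day varies by year): September 22 to December 20
September 30 falls within the Autumn window

Autumn


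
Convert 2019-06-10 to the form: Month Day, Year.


ISO 2019-06-10 parses as year=2019, month=06, day=10
Month 6 -> June

June 10, 2019


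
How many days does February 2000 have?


February 2000 (leap year: yes)

29 days


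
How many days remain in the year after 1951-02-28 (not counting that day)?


Day of year: 59 of 365
Remaining = 365 - 59

306 days


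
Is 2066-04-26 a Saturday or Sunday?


Anchor: Jan 1, 2066. With p = 2066 - 1 = 2065: (p + p//4 - p//100 + p//400) mod 7 = (2065 + 516 - 20 + 5) mod 7 = 2566 mod 7 = 4 -> Friday (Mon=0 ... Sun=6)
Day of year: 116; offset = 115
Weekday index = (4 + 115) mod 7 = 0 -> Monday
Weekend days: Saturday, Sunday

No


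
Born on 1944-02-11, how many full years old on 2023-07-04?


Birth: 1944-02-11
Reference: 2023-07-04
Year difference: 2023 - 1944 = 79

79 years old


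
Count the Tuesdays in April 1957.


April 1957 has 30 days
Anchor: Jan 1, 1957. With p = 1957 - 1 = 1956: (p + p//4 - p//100 + p//400) mod 7 = (1956 + 489 - 19 + 4) mod 7 = 2430 mod 7 = 1 -> Tuesday (Mon=0 ... Sun=6)
Days before April (Jan-Mar): 90; April 1 index = (1 + 90) mod 7 = 0 -> Monday
First Tuesday is April 2
Tuesdays: 2, 9, 16, 23, 30

5 Tuesdays


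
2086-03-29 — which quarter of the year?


Month: March (month 3)
Q1: Jan-Mar, Q2: Apr-Jun, Q3: Jul-Sep, Q4: Oct-Dec

Q1


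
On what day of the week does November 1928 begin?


Target: November 1, 1928
Anchor: Jan 1, 1928. With p = 1928 - 1 = 1927: (p + p//4 - p//100 + p//400) mod 7 = (1927 + 481 - 19 + 4) mod 7 = 2393 mod 7 = 6 -> Sunday (Mon=0 ... Sun=6)
Days before November (Jan-Oct): 305 days
Weekday index = (6 + 305) mod 7 = 3

Thursday


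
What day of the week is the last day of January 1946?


January 1946 has 31 days
Anchor: Jan 1, 1946. With p = 1946 - 1 = 1945: (p + p//4 - p//100 + p//400) mod 7 = (1945 + 486 - 19 + 4) mod 7 = 2416 mod 7 = 1 -> Tuesday (Mon=0 ... Sun=6)
January 1 is the anchor itself -> Tuesday
Last day offset: 31 - 1 = 30 days
Weekday index = (1 + 30) mod 7 = 3

Thursday, January 31


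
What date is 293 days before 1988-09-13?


Start: 1988-09-13, subtract 293 days
Back 13 days from September 13 reaches August 31, 1988 -> 280 left
August 1988 has 31 days -> back to July 31, 1988 -> 249 left
July 1988 has 31 days -> back to June 30, 1988 -> 218 left
June 1988 has 30 days -> back to May 31, 1988 -> 188 left
May 1988 has 31 days -> back to April 30, 1988 -> 157 left
April 1988 has 30 days -> back to March 31, 1988 -> 127 left
March 1988 has 31 days -> back to February 29, 1988 -> 96 left
February 1988 has 29 days -> back to January 31, 1988 -> 67 left
January 1988 has 31 days -> back to December 31, 1987 -> 36 left
December 1987 has 31 days -> back to November 30, 1987 -> 5 left
November 1987: 30 - 5 = 25 -> lands on November 25

Result: 1987-11-25


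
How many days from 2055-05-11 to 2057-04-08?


From 2055-05-11 to 2057-04-08
2055-05-11: days before May = 31 + 28 + 31 + 30 = 120 (2055 is not a leap year); day of year = 120 + 11 = 131
2057-04-08: days before April = 31 + 28 + 31 = 90 (2057 is not a leap year); day of year = 90 + 8 = 98
Rest of 2055: 365 - 131 = 234
Full years 2056 (366): 366
Total = 234 + 366 + 98 = 698

698 days


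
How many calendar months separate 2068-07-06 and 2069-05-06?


From July 2068 to May 2069
1 year * 12 = 12 months, minus 2 months = 10

10 months


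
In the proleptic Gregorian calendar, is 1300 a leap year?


Gregorian leap year rule: divisible by 4, but not by 100, unless also by 400.
1300 is divisible by 100 but not 400 -> not a leap year

No


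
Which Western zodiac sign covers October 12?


Date: October 12
Conventional tropical zodiac dates: Libra from September 23 onward; Scorpio starts October 23
October 12 falls within the Libra range

Libra


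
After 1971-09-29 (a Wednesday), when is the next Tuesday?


Current: Wednesday
Target: Tuesday
Days ahead: 6

Next Tuesday: 1971-10-05


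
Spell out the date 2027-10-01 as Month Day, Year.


ISO 2027-10-01 parses as year=2027, month=10, day=01
Month 10 -> October

October 1, 2027


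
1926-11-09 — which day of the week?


Date: November 9, 1926
Anchor: Jan 1, 1926. With p = 1926 - 1 = 1925: (p + p//4 - p//100 + p//400) mod 7 = (1925 + 481 - 19 + 4) mod 7 = 2391 mod 7 = 4 -> Friday (Mon=0 ... Sun=6)
Days before November (Jan-Oct): 304; offset = 304 + 9 - 1 = 312
Weekday index = (4 + 312) mod 7 = 1

Day of the week: Tuesday


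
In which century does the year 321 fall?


Century = (year - 1) // 100 + 1
= (321 - 1) // 100 + 1
= 320 // 100 + 1
= 3 + 1

4th century


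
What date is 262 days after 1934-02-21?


Start: 1934-02-21, add 262 days
February 1934 has 28 days: 28 - 21 = 7 days to February 28 -> 255 left
March 1934 has 31 days -> 224 left
April 1934 has 30 days -> 194 left
May 1934 has 31 days -> 163 left
June 1934 has 30 days -> 133 left
July 1934 has 31 days -> 102 left
August 1934 has 31 days -> 71 left
September 1934 has 30 days -> 41 left
October 1934 has 31 days -> 10 left
November 1934: 10 <= 30 -> lands on November 10

Result: 1934-11-10


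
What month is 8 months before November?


November is month 11
11 - 8 = 3

March
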